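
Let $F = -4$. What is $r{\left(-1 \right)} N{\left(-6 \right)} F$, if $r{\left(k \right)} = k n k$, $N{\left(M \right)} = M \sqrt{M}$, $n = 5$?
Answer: $120 i \sqrt{6} \approx 293.94 i$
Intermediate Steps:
$N{\left(M \right)} = M^{\frac{3}{2}}$
$r{\left(k \right)} = 5 k^{2}$ ($r{\left(k \right)} = k 5 k = 5 k k = 5 k^{2}$)
$r{\left(-1 \right)} N{\left(-6 \right)} F = 5 \left(-1\right)^{2} \left(-6\right)^{\frac{3}{2}} \left(-4\right) = 5 \cdot 1 \left(- 6 i \sqrt{6}\right) \left(-4\right) = 5 \left(- 6 i \sqrt{6}\right) \left(-4\right) = - 30 i \sqrt{6} \left(-4\right) = 120 i \sqrt{6}$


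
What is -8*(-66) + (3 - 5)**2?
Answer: 532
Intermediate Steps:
-8*(-66) + (3 - 5)**2 = 528 + (-2)**2 = 528 + 4 = 532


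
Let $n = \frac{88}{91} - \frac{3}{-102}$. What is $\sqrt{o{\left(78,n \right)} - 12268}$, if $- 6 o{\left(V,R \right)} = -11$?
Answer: $\frac{i \sqrt{441582}}{6} \approx 110.75 i$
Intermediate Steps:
$n = \frac{3083}{3094}$ ($n = 88 \cdot \frac{1}{91} - - \frac{1}{34} = \frac{88}{91} + \frac{1}{34} = \frac{3083}{3094} \approx 0.99644$)
$o{\left(V,R \right)} = \frac{11}{6}$ ($o{\left(V,R \right)} = \left(- \frac{1}{6}\right) \left(-11\right) = \frac{11}{6}$)
$\sqrt{o{\left(78,n \right)} - 12268} = \sqrt{\frac{11}{6} - 12268} = \sqrt{- \frac{73597}{6}} = \frac{i \sqrt{441582}}{6}$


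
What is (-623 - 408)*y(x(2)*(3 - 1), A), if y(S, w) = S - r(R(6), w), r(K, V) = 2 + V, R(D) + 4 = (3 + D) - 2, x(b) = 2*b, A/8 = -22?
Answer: -187642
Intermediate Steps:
A = -176 (A = 8*(-22) = -176)
R(D) = -3 + D (R(D) = -4 + ((3 + D) - 2) = -4 + (1 + D) = -3 + D)
y(S, w) = -2 + S - w (y(S, w) = S - (2 + w) = S + (-2 - w) = -2 + S - w)
(-623 - 408)*y(x(2)*(3 - 1), A) = (-623 - 408)*(-2 + (2*2)*(3 - 1) - 1*(-176)) = -1031*(-2 + 4*2 + 176) = -1031*(-2 + 8 + 176) = -1031*182 = -187642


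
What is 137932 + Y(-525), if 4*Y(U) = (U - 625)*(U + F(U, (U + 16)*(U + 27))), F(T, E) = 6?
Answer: 574289/2 ≈ 2.8714e+5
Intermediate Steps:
Y(U) = (-625 + U)*(6 + U)/4 (Y(U) = ((U - 625)*(U + 6))/4 = ((-625 + U)*(6 + U))/4 = (-625 + U)*(6 + U)/4)
137932 + Y(-525) = 137932 + (-1875/2 - 619/4*(-525) + (¼)*(-525)²) = 137932 + (-1875/2 + 324975/4 + (¼)*275625) = 137932 + (-1875/2 + 324975/4 + 275625/4) = 137932 + 298425/2 = 574289/2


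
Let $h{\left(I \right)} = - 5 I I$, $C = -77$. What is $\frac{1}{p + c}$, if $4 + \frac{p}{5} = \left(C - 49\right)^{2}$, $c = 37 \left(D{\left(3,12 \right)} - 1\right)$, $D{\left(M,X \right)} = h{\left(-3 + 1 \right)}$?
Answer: $\frac{1}{78583} \approx 1.2725 \cdot 10^{-5}$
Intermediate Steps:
$h{\left(I \right)} = - 5 I^{2}$
$D{\left(M,X \right)} = -20$ ($D{\left(M,X \right)} = - 5 \left(-3 + 1\right)^{2} = - 5 \left(-2\right)^{2} = \left(-5\right) 4 = -20$)
$c = -777$ ($c = 37 \left(-20 - 1\right) = 37 \left(-21\right) = -777$)
$p = 79360$ ($p = -20 + 5 \left(-77 - 49\right)^{2} = -20 + 5 \left(-126\right)^{2} = -20 + 5 \cdot 15876 = -20 + 79380 = 79360$)
$\frac{1}{p + c} = \frac{1}{79360 - 777} = \frac{1}{78583}$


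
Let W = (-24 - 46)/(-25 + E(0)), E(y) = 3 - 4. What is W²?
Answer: 1225/169 ≈ 7.2485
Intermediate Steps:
E(y) = -1
W = 35/13 (W = (-24 - 46)/(-25 - 1) = -70/(-26) = -70*(-1/26) = 35/13 ≈ 2.6923)
W² = (35/13)² = 1225/169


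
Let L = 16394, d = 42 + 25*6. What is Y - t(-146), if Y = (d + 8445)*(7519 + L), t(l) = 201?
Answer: 206536380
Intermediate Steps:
d = 192 (d = 42 + 150 = 192)
Y = 206536581 (Y = (192 + 8445)*(7519 + 16394) = 8637*23913 = 206536581)
Y - t(-146) = 206536581 - 1*201 = 206536581 - 201 = 206536380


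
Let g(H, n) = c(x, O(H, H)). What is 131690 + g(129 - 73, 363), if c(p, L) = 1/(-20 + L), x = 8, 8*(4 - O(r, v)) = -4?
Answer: 4082388/31 ≈ 1.3169e+5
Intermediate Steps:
O(r, v) = 9/2 (O(r, v) = 4 - ⅛*(-4) = 4 + ½ = 9/2)
g(H, n) = -2/31 (g(H, n) = 1/(-20 + 9/2) = 1/(-31/2) = -2/31)
131690 + g(129 - 73, 363) = 131690 - 2/31 = 4082388/31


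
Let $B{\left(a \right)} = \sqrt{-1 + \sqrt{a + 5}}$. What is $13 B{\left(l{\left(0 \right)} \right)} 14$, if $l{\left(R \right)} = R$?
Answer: $182 \sqrt{-1 + \sqrt{5}} \approx 202.34$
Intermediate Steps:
$B{\left(a \right)} = \sqrt{-1 + \sqrt{5 + a}}$
$13 B{\left(l{\left(0 \right)} \right)} 14 = 13 \sqrt{-1 + \sqrt{5 + 0}} \cdot 14 = 13 \sqrt{-1 + \sqrt{5}} \cdot 14 = 13 \cdot 14 \sqrt{-1 + \sqrt{5}} = 182 \sqrt{-1 + \sqrt{5}}$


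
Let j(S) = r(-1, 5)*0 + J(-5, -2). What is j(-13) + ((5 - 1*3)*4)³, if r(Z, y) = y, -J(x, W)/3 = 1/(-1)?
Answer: 515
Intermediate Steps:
J(x, W) = 3 (J(x, W) = -3/(-1) = -3*(-1) = 3)
j(S) = 3 (j(S) = 5*0 + 3 = 0 + 3 = 3)
j(-13) + ((5 - 1*3)*4)³ = 3 + ((5 - 1*3)*4)³ = 3 + ((5 - 3)*4)³ = 3 + (2*4)³ = 3 + 8³ = 3 + 512 = 515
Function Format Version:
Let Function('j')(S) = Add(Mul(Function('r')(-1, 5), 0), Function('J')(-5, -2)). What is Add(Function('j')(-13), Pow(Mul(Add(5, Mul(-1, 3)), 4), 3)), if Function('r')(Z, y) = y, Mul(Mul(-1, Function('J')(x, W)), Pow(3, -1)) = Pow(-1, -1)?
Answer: 515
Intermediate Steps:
Function('J')(x, W) = 3 (Function('J')(x, W) = Mul(-3, Pow(-1, -1)) = Mul(-3, -1) = 3)
Function('j')(S) = 3 (Function('j')(S) = Add(Mul(5, 0), 3) = Add(0, 3) = 3)
Add(Function('j')(-13), Pow(Mul(Add(5, Mul(-1, 3)), 4), 3)) = Add(3, Pow(Mul(Add(5, Mul(-1, 3)), 4), 3)) = Add(3, Pow(Mul(Add(5, -3), 4), 3)) = Add(3, Pow(Mul(2, 4), 3)) = Add(3, Pow(8, 3)) = Add(3, 512) = 515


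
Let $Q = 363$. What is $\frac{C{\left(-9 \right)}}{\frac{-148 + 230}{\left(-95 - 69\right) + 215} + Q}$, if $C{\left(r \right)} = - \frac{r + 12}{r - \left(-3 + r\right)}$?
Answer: $- \frac{51}{18595} \approx -0.0027427$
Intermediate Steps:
$C{\left(r \right)} = -4 - \frac{r}{3}$ ($C{\left(r \right)} = - \frac{12 + r}{3} = - (4 + \frac{r}{3}) = -4 - \frac{r}{3}$)
$\frac{C{\left(-9 \right)}}{\frac{-148 + 230}{\left(-95 - 69\right) + 215} + Q} = \frac{-4 - -3}{\frac{-148 + 230}{\left(-95 - 69\right) + 215} + 363} = \frac{-4 + 3}{\frac{82}{-164 + 215} + 363} = - \frac{1}{\frac{82}{51} + 363} = - \frac{1}{\frac{18595}{51}} = \left(-1\right) \frac{51}{18595} = - \frac{51}{18595}$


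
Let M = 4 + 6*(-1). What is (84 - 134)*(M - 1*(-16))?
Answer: -700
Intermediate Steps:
M = -2 (M = 4 - 6 = -2)
(84 - 134)*(M - 1*(-16)) = (84 - 134)*(-2 - 1*(-16)) = -50*(-2 + 16) = -50*14 = -700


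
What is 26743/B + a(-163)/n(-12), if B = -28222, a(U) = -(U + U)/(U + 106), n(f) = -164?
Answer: -30099149/32977407 ≈ -0.91272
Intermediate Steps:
a(U) = -2*U/(106 + U)
26743/B + a(-163)/n(-12) = 26743/(-28222) - 2*(-163)/(106 - 163)/(-164) = 26743*(-1/28222) - 2*(-163)/(-57)*(-1/164) = -26743/28222 - 2*(-163)*(-1/57)*(-1/164) = -26743/28222 - 326/57*(-1/164) = -26743/28222 + 163/4674 = -30099149/32977407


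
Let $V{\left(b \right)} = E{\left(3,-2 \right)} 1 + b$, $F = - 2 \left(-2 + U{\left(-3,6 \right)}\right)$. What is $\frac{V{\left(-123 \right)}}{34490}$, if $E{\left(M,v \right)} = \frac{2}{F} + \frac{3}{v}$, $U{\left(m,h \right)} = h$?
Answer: $- \frac{499}{137960} \approx -0.003617$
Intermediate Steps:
$F = -8$ ($F = - 2 \left(-2 + 6\right) = \left(-2\right) 4 = -8$)
$E{\left(M,v \right)} = - \frac{1}{4} + \frac{3}{v}$ ($E{\left(M,v \right)} = \frac{2}{-8} + \frac{3}{v} = 2 \left(- \frac{1}{8}\right) + \frac{3}{v} = - \frac{1}{4} + \frac{3}{v}$)
$V{\left(b \right)} = - \frac{7}{4} + b$ ($V{\left(b \right)} = \frac{12 - -2}{4 \left(-2\right)} 1 + b = \frac{1}{4} \left(- \frac{1}{2}\right) \left(12 + 2\right) 1 + b = \frac{1}{4} \left(- \frac{1}{2}\right) 14 \cdot 1 + b = \left(- \frac{7}{4}\right) 1 + b = - \frac{7}{4} + b$)
$\frac{V{\left(-123 \right)}}{34490} = \frac{- \frac{7}{4} - 123}{34490} = \left(- \frac{499}{4}\right) \frac{1}{34490} = - \frac{499}{137960}$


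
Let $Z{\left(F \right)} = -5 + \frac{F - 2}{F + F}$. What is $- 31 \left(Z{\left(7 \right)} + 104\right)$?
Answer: $- \frac{43121}{14} \approx -3080.1$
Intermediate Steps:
$Z{\left(F \right)} = -5 + \frac{-2 + F}{2 F}$
$- 31 \left(Z{\left(7 \right)} + 104\right) = - 31 \left(\left(- \frac{9}{2} - \frac{1}{7}\right) + 104\right) = - 31 \left(- \frac{65}{14} + 104\right) = \left(-31\right) \frac{1391}{14} = - \frac{43121}{14}$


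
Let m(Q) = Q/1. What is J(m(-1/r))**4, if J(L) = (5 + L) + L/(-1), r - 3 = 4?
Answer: 625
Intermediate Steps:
r = 7 (r = 3 + 4 = 7)
m(Q) = Q (m(Q) = Q*1 = Q)
J(L) = 5 (J(L) = (5 + L) + L*(-1) = (5 + L) - L = 5)
J(m(-1/r))**4 = 5**4 = 625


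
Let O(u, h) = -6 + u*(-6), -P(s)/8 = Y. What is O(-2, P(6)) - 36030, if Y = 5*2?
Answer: -36024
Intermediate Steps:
Y = 10
P(s) = -80 (P(s) = -8*10 = -80)
O(u, h) = -6 - 6*u
O(-2, P(6)) - 36030 = (-6 - 6*(-2)) - 36030 = (-6 + 12) - 36030 = 6 - 36030 = -36024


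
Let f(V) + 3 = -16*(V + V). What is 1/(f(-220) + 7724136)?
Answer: 1/7731173 ≈ 1.2935e-7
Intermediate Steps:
f(V) = -3 - 32*V (f(V) = -3 - 16*(V + V) = -3 - 32*V)
1/(f(-220) + 7724136) = 1/((-3 - 32*(-220)) + 7724136) = 1/((-3 + 7040) + 7724136) = 1/(7037 + 7724136) = 1/7731173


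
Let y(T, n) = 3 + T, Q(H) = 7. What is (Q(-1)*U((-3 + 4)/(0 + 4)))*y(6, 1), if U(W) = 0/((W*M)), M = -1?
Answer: 0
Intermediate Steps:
U(W) = 0 (U(W) = 0/((W*(-1))) = 0/((-W)) = 0*(-1/W) = 0)
(Q(-1)*U((-3 + 4)/(0 + 4)))*y(6, 1) = (7*0)*(3 + 6) = 0*9 = 0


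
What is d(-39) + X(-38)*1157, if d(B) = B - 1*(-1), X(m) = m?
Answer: -44004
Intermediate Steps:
d(B) = 1 + B (d(B) = B + 1 = 1 + B)
d(-39) + X(-38)*1157 = (1 - 39) - 38*1157 = -38 - 43966 = -44004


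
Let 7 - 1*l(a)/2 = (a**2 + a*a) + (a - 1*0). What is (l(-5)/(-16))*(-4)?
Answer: -19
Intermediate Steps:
l(a) = 14 - 4*a**2 - 2*a (l(a) = 14 - 2*((a**2 + a*a) + (a - 1*0)) = 14 - 2*((a**2 + a**2) + (a + 0)) = 14 - 2*(2*a**2 + a) = 14 - 2*(a + 2*a**2) = 14 + (-4*a**2 - 2*a) = 14 - 4*a**2 - 2*a)
(l(-5)/(-16))*(-4) = ((14 - 4*(-5)**2 - 2*(-5))/(-16))*(-4) = ((14 - 4*25 + 10)*(-1/16))*(-4) = ((14 - 100 + 10)*(-1/16))*(-4) = -76*(-1/16)*(-4) = (19/4)*(-4) = -19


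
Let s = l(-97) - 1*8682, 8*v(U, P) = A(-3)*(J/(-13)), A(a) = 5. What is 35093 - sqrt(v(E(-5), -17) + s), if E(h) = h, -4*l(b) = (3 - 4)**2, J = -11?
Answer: 35093 - I*sqrt(23475374)/52 ≈ 35093.0 - 93.176*I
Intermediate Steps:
l(b) = -1/4 (l(b) = -(3 - 4)**2/4 = -1/4*(-1)**2 = -1/4*1 = -1/4)
v(U, P) = 55/104 (v(U, P) = (5*(-11/(-13)))/8 = (5*(-11*(-1/13)))/8 = (5*(11/13))/8 = (1/8)*(55/13) = 55/104)
s = -34729/4 (s = -1/4 - 1*8682 = -1/4 - 8682 = -34729/4 ≈ -8682.3)
35093 - sqrt(v(E(-5), -17) + s) = 35093 - sqrt(55/104 - 34729/4) = 35093 - sqrt(-902899/104) = 35093 - I*sqrt(23475374)/52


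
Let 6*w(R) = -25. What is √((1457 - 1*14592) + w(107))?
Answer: I*√473010/6 ≈ 114.63*I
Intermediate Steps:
w(R) = -25/6 (w(R) = (⅙)*(-25) = -25/6)
√((1457 - 1*14592) + w(107)) = √((1457 - 1*14592) - 25/6) = √((1457 - 14592) - 25/6) = √(-13135 - 25/6) = √(-78835/6) = I*√473010/6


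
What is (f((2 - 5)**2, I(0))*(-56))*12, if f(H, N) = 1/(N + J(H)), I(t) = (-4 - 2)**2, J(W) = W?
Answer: -224/15 ≈ -14.933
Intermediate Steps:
I(t) = 36 (I(t) = (-6)**2 = 36)
f(H, N) = 1/(H + N) (f(H, N) = 1/(N + H) = 1/(H + N))
(f((2 - 5)**2, I(0))*(-56))*12 = (-56/((2 - 5)**2 + 36))*12 = (-56/((-3)**2 + 36))*12 = (-56/(9 + 36))*12 = (-56/45)*12 = ((1/45)*(-56))*12 = -56/45*12 = -224/15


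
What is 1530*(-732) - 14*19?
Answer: -1120226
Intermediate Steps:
1530*(-732) - 14*19 = -1119960 - 266 = -1120226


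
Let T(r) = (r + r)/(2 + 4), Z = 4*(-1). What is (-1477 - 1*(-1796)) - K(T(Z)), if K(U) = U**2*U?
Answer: 8677/27 ≈ 321.37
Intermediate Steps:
Z = -4
T(r) = r/3 (T(r) = (2*r)/6 = (2*r)*(1/6) = r/3)
K(U) = U**3
(-1477 - 1*(-1796)) - K(T(Z)) = (-1477 - 1*(-1796)) - ((1/3)*(-4))**3 = (-1477 + 1796) - (-4/3)**3 = 319 - 1*(-64/27) = 319 + 64/27 = 8677/27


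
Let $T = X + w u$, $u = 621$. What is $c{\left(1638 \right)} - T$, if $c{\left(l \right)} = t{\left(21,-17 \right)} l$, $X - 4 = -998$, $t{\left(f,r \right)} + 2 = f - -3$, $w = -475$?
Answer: $332005$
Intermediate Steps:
$t{\left(f,r \right)} = 1 + f$ ($t{\left(f,r \right)} = -2 + \left(f - -3\right) = -2 + \left(f + 3\right) = -2 + \left(3 + f\right) = 1 + f$)
$X = -994$ ($X = 4 - 998 = -994$)
$c{\left(l \right)} = 22 l$ ($c{\left(l \right)} = \left(1 + 21\right) l = 22 l$)
$T = -295969$ ($T = -994 - 294975 = -295969$)
$c{\left(1638 \right)} - T = 22 \cdot 1638 - -295969 = 36036 + 295969 = 332005$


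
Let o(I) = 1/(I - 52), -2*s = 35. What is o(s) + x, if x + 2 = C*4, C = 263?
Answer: 145948/139 ≈ 1050.0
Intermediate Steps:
s = -35/2 (s = -1/2*35 = -35/2 ≈ -17.500)
o(I) = 1/(-52 + I)
x = 1050 (x = -2 + 263*4 = -2 + 1052 = 1050)
o(s) + x = 1/(-52 - 35/2) + 1050 = 1/(-139/2) + 1050 = -2/139 + 1050 = 145948/139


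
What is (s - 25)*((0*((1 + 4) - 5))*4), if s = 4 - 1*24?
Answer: 0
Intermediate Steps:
s = -20 (s = 4 - 24 = -20)
(s - 25)*((0*((1 + 4) - 5))*4) = (-20 - 25)*((0*((1 + 4) - 5))*4) = -45*0*(5 - 5)*4 = -45*0*0*4 = -0*4 = -45*0 = 0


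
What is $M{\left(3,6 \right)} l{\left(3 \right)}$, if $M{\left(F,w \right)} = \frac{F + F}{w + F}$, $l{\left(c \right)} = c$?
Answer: $2$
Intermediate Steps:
$M{\left(F,w \right)} = \frac{2 F}{F + w}$
$M{\left(3,6 \right)} l{\left(3 \right)} = 2 \cdot 3 \frac{1}{3 + 6} \cdot 3 = 2 \cdot 3 \cdot \frac{1}{9} \cdot 3 = \frac{2}{3} \cdot 3 = 2$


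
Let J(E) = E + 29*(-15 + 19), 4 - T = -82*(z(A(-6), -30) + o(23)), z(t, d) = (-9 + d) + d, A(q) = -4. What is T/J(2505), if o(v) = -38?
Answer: -8770/2621 ≈ -3.3461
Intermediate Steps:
z(t, d) = -9 + 2*d
T = -8770 (T = 4 - (-82)*((-9 + 2*(-30)) - 38) = 4 - (-82)*((-9 - 60) - 38) = 4 - (-82)*(-69 - 38) = 4 - (-82)*(-107) = 4 - 1*8774 = 4 - 8774 = -8770)
J(E) = 116 + E (J(E) = E + 29*4 = E + 116 = 116 + E)
T/J(2505) = -8770/(116 + 2505) = -8770/2621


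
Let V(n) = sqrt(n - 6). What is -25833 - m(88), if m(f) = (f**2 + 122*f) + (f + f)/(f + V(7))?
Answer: -3944033/89 ≈ -44315.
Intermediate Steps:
V(n) = sqrt(-6 + n)
m(f) = f**2 + 122*f + 2*f/(1 + f) (m(f) = (f**2 + 122*f) + (f + f)/(f + sqrt(-6 + 7)) = (f**2 + 122*f) + (2*f)/(f + sqrt(1)) = (f**2 + 122*f) + (2*f)/(f + 1) = (f**2 + 122*f) + (2*f)/(1 + f) = (f**2 + 122*f) + 2*f/(1 + f) = f**2 + 122*f + 2*f/(1 + f))
-25833 - m(88) = -25833 - 88*(124 + 88**2 + 123*88)/(1 + 88) = -25833 - 88*(124 + 7744 + 10824)/89 = -25833 - 88*18692/89 = -25833 - 1*1644896/89 = -25833 - 1644896/89 = -3944033/89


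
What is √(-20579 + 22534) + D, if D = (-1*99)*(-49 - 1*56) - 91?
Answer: 10304 + √1955 ≈ 10348.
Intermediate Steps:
D = 10304 (D = -99*(-49 - 56) - 91 = -99*(-105) - 91 = 10395 - 91 = 10304)
√(-20579 + 22534) + D = √(-20579 + 22534) + 10304 = √1955 + 10304 = 10304 + √1955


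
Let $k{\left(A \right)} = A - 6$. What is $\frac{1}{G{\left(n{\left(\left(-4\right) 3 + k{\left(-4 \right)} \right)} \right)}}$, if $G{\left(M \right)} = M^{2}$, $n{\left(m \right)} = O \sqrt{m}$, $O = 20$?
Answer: $- \frac{1}{8800} \approx -0.00011364$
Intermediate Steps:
$k{\left(A \right)} = -6 + A$ ($k{\left(A \right)} = A - 6 = -6 + A$)
$n{\left(m \right)} = 20 \sqrt{m}$
$\frac{1}{G{\left(n{\left(\left(-4\right) 3 + k{\left(-4 \right)} \right)} \right)}} = \frac{1}{\left(20 \sqrt{\left(-4\right) 3 - 10}\right)^{2}} = \frac{1}{\left(20 \sqrt{-12 - 10}\right)^{2}} = \frac{1}{\left(20 \sqrt{-22}\right)^{2}} = \frac{1}{\left(20 i \sqrt{22}\right)^{2}} = \frac{1}{-8800} = - \frac{1}{8800}$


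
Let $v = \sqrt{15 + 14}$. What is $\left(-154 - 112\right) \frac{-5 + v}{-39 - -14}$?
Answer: $- \frac{266}{5} + \frac{266 \sqrt{29}}{25} \approx 4.0982$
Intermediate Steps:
$v = \sqrt{29} \approx 5.3852$
$\left(-154 - 112\right) \frac{-5 + v}{-39 - -14} = \left(-154 - 112\right) \frac{-5 + \sqrt{29}}{-39 - -14} = - 266 \frac{-5 + \sqrt{29}}{-39 + 14} = - 266 \frac{-5 + \sqrt{29}}{-25} = - 266 \left(-5 + \sqrt{29}\right) \left(- \frac{1}{25}\right) = - 266 \left(\frac{1}{5} - \frac{\sqrt{29}}{25}\right) = - \frac{266}{5} + \frac{266 \sqrt{29}}{25}$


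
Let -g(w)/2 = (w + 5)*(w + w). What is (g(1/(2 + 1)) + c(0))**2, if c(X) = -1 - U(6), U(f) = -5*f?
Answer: 38809/81 ≈ 479.12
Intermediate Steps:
g(w) = -4*w*(5 + w) (g(w) = -2*(w + 5)*(w + w) = -2*(5 + w)*2*w = -4*w*(5 + w))
c(X) = 29 (c(X) = -1 - (-5)*6 = -1 - 1*(-30) = -1 + 30 = 29)
(g(1/(2 + 1)) + c(0))**2 = (-4*(5 + 1/(2 + 1))/(2 + 1) + 29)**2 = (-4*(5 + 1/3)/3 + 29)**2 = (-4*1/3*(5 + 1/3) + 29)**2 = (-4*1/3*16/3 + 29)**2 = (-64/9 + 29)**2 = (197/9)**2 = 38809/81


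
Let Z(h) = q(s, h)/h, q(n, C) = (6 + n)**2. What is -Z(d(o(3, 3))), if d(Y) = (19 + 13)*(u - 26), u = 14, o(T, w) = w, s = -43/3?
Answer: 625/3456 ≈ 0.18084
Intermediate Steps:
s = -43/3 (s = -43*1/3 = -43/3 ≈ -14.333)
d(Y) = -384 (d(Y) = (19 + 13)*(14 - 26) = 32*(-12) = -384)
Z(h) = 625/(9*h) (Z(h) = (6 - 43/3)**2/h = (-25/3)**2/h = 625/(9*h))
-Z(d(o(3, 3))) = -625/(9*(-384)) = -625*(-1)/(9*384) = -1*(-625/3456) = 625/3456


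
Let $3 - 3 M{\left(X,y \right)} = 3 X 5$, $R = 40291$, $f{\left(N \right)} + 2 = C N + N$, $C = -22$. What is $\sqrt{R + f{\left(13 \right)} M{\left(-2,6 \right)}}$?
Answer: $\sqrt{37266} \approx 193.04$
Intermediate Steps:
$f{\left(N \right)} = -2 - 21 N$ ($f{\left(N \right)} = -2 + \left(- 22 N + N\right) = -2 - 21 N$)
$M{\left(X,y \right)} = 1 - 5 X$ ($M{\left(X,y \right)} = 1 - \frac{3 X 5}{3} = 1 - \frac{15 X}{3} = 1 - 5 X$)
$\sqrt{R + f{\left(13 \right)} M{\left(-2,6 \right)}} = \sqrt{40291 + \left(-2 - 273\right) \left(1 - -10\right)} = \sqrt{40291 + \left(-2 - 273\right) \left(1 + 10\right)} = \sqrt{40291 - 3025} = \sqrt{37266}$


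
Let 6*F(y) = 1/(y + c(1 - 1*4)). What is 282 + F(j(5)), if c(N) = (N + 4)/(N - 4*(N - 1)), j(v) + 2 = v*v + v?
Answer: 617593/2190 ≈ 282.01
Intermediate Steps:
j(v) = -2 + v + v² (j(v) = -2 + (v*v + v) = -2 + (v² + v) = -2 + (v + v²) = -2 + v + v²)
c(N) = (4 + N)/(4 - 3*N) (c(N) = (4 + N)/(N - 4*(-1 + N)) = (4 + N)/(N + (4 - 4*N)) = (4 + N)/(4 - 3*N))
F(y) = 1/(6*(1/13 + y)) (F(y) = 1/(6*(y + (-4 - (1 - 1*4))/(-4 + 3*(1 - 1*4)))) = 1/(6*(y + (-4 - (1 - 4))/(-4 + 3*(1 - 4)))) = 1/(6*(y + (-4 - 1*(-3))/(-4 + 3*(-3)))) = 1/(6*(y + (-4 + 3)/(-4 - 9))) = 1/(6*(y - 1/(-13))) = 1/(6*(y - 1/13*(-1))) = 1/(6*(y + 1/13)) = 1/(6*(1/13 + y)))
282 + F(j(5)) = 282 + 13/(6*(1 + 13*(-2 + 5 + 5²))) = 282 + 13/(6*(1 + 13*(-2 + 5 + 25))) = 282 + 13/(6*(1 + 13*28)) = 282 + 13/(6*(1 + 364)) = 282 + (13/6)/365 = 282 + (13/6)*(1/365) = 282 + 13/2190 = 617593/2190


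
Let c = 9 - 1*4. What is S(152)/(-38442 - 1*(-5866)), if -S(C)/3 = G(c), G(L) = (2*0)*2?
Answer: 0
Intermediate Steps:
c = 5 (c = 9 - 4 = 5)
G(L) = 0 (G(L) = 0*2 = 0)
S(C) = 0 (S(C) = -3*0 = 0)
S(152)/(-38442 - 1*(-5866)) = 0/(-38442 - 1*(-5866)) = 0/(-38442 + 5866) = 0/(-32576) = 0*(-1/32576) = 0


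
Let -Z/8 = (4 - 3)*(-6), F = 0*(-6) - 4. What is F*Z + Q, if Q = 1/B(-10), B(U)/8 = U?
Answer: -15361/80 ≈ -192.01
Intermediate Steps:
B(U) = 8*U
F = -4 (F = 0 - 4 = -4)
Z = 48 (Z = -8*(4 - 3)*(-6) = -8*(-6) = 48)
Q = -1/80 (Q = 1/(8*(-10)) = 1/(-80) = -1/80 ≈ -0.012500)
F*Z + Q = -4*48 - 1/80 = -192 - 1/80 = -15361/80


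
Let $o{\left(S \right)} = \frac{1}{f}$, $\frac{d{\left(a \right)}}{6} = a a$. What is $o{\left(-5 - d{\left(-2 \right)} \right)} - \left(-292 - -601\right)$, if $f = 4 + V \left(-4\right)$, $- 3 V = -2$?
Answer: $- \frac{1233}{4} \approx -308.25$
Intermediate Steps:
$V = \frac{2}{3}$ ($V = \left(- \frac{1}{3}\right) \left(-2\right) = \frac{2}{3} \approx 0.66667$)
$d{\left(a \right)} = 6 a^{2}$ ($d{\left(a \right)} = 6 a a = 6 a^{2}$)
$f = \frac{4}{3}$ ($f = 4 + \frac{2}{3} \left(-4\right) = 4 - \frac{8}{3} = \frac{4}{3} \approx 1.3333$)
$o{\left(S \right)} = \frac{3}{4}$ ($o{\left(S \right)} = \frac{1}{\frac{4}{3}} = \frac{3}{4}$)
$o{\left(-5 - d{\left(-2 \right)} \right)} - \left(-292 - -601\right) = \frac{3}{4} - \left(-292 - -601\right) = \frac{3}{4} - \left(-292 + 601\right) = \frac{3}{4} - 309 = - \frac{1233}{4}$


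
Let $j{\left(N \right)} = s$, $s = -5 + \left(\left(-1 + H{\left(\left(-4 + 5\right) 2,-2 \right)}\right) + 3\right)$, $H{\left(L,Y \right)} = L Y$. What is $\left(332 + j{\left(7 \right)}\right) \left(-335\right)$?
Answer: $-108875$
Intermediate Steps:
$s = -7$ ($s = -5 + \left(\left(-1 + \left(-4 + 5\right) 2 \left(-2\right)\right) + 3\right) = -5 + \left(\left(-1 + 1 \cdot 2 \left(-2\right)\right) + 3\right) = -5 + \left(\left(-1 + 2 \left(-2\right)\right) + 3\right) = -5 + \left(\left(-1 - 4\right) + 3\right) = -5 + \left(-5 + 3\right) = -5 - 2 = -7$)
$j{\left(N \right)} = -7$
$\left(332 + j{\left(7 \right)}\right) \left(-335\right) = \left(332 - 7\right) \left(-335\right) = 325 \left(-335\right) = -108875$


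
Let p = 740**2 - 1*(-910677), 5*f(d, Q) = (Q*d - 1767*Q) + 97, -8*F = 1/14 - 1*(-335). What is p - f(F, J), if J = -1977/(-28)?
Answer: 23266009483/15680 ≈ 1.4838e+6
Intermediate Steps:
F = -4691/112 (F = -(1/14 - 1*(-335))/8 = -(1/14 + 335)/8 = -1/8*4691/14 = -4691/112 ≈ -41.884)
J = 1977/28 (J = -1977*(-1/28) = 1977/28 ≈ 70.607)
f(d, Q) = 97/5 - 1767*Q/5 + Q*d/5 (f(d, Q) = ((Q*d - 1767*Q) + 97)/5 = ((-1767*Q + Q*d) + 97)/5 = (97 - 1767*Q + Q*d)/5 = 97/5 - 1767*Q/5 + Q*d/5)
p = 1458277 (p = 547600 + 910677 = 1458277)
p - f(F, J) = 1458277 - (97/5 - 1767/5*1977/28 + (1/5)*(1977/28)*(-4691/112)) = 1458277 - (97/5 - 3493359/140 - 9274107/15680) = 1458277 - 1*(-400226123/15680) = 1458277 + 400226123/15680 = 23266009483/15680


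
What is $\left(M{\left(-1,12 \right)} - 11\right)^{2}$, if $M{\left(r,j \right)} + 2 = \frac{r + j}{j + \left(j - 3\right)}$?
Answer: $\frac{68644}{441} \approx 155.66$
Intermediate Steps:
$M{\left(r,j \right)} = -2 + \frac{j + r}{-3 + 2 j}$ ($M{\left(r,j \right)} = -2 + \frac{r + j}{j + \left(j - 3\right)} = -2 + \frac{j + r}{j + \left(j - 3\right)} = -2 + \frac{j + r}{j + \left(-3 + j\right)} = -2 + \frac{j + r}{-3 + 2 j}$)
$\left(M{\left(-1,12 \right)} - 11\right)^{2} = \left(\frac{6 - 1 - 36}{-3 + 2 \cdot 12} - 11\right)^{2} = \left(\frac{6 - 1 - 36}{-3 + 24} - 11\right)^{2} = \left(\frac{1}{21} \left(-31\right) - 11\right)^{2} = \left(- \frac{31}{21} - 11\right)^{2} = \left(- \frac{262}{21}\right)^{2} = \frac{68644}{441}$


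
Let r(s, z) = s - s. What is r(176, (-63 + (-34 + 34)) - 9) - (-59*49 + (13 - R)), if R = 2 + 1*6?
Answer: 2886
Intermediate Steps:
R = 8 (R = 2 + 6 = 8)
r(s, z) = 0
r(176, (-63 + (-34 + 34)) - 9) - (-59*49 + (13 - R)) = 0 - (-59*49 + (13 - 1*8)) = 0 - (-2891 + (13 - 8)) = 0 - (-2891 + 5) = 0 - 1*(-2886) = 0 + 2886 = 2886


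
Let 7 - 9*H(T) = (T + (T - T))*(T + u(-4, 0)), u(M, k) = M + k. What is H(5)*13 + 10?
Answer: 116/9 ≈ 12.889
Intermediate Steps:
H(T) = 7/9 - T*(-4 + T)/9 (H(T) = 7/9 - (T + (T - T))*(T + (-4 + 0))/9 = 7/9 - (T + 0)*(T - 4)/9 = 7/9 - T*(-4 + T)/9)
H(5)*13 + 10 = (7/9 - ⅑*5² + (4/9)*5)*13 + 10 = (7/9 - ⅑*25 + 20/9)*13 + 10 = (7/9 - 25/9 + 20/9)*13 + 10 = (2/9)*13 + 10 = 26/9 + 10 = 116/9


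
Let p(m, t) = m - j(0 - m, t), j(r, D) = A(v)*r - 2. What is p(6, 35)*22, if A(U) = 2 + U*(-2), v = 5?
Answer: -880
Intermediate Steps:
A(U) = 2 - 2*U
j(r, D) = -2 - 8*r (j(r, D) = (2 - 2*5)*r - 2 = (2 - 10)*r - 2 = -8*r - 2 = -2 - 8*r)
p(m, t) = 2 - 7*m (p(m, t) = m - (-2 - 8*(0 - m)) = m - (-2 - (-8)*m) = m - (-2 + 8*m) = m + (2 - 8*m) = 2 - 7*m)
p(6, 35)*22 = (2 - 7*6)*22 = (2 - 42)*22 = -40*22 = -880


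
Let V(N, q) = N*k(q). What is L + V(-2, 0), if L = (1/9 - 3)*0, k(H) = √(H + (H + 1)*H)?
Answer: 0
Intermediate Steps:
k(H) = √(H + H*(1 + H)) (k(H) = √(H + (1 + H)*H) = √(H + H*(1 + H)))
L = 0 (L = (1*(⅑) - 3)*0 = (⅑ - 3)*0 = -26/9*0 = 0)
V(N, q) = N*√(q*(2 + q))
L + V(-2, 0) = 0 - 2*√(0*(2 + 0)) = 0 - 2*√(0*2) = 0 - 2*√0 = 0 - 2*0 = 0 + 0 = 0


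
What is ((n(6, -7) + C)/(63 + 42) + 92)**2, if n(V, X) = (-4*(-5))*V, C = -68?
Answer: 94322944/11025 ≈ 8555.4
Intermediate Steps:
n(V, X) = 20*V
((n(6, -7) + C)/(63 + 42) + 92)**2 = ((20*6 - 68)/(63 + 42) + 92)**2 = ((120 - 68)/105 + 92)**2 = (52*(1/105) + 92)**2 = (52/105 + 92)**2 = (9712/105)**2 = 94322944/11025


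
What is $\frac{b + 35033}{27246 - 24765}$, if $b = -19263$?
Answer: $\frac{15770}{2481} \approx 6.3563$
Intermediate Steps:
$\frac{b + 35033}{27246 - 24765} = \frac{-19263 + 35033}{27246 - 24765} = \frac{15770}{2481}$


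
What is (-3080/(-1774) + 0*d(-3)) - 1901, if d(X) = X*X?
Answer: -1684647/887 ≈ -1899.3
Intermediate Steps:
d(X) = X**2
(-3080/(-1774) + 0*d(-3)) - 1901 = (-3080/(-1774) + 0*(-3)**2) - 1901 = (-3080*(-1/1774) + 0*9) - 1901 = (1540/887 + 0) - 1901 = 1540/887 - 1901 = -1684647/887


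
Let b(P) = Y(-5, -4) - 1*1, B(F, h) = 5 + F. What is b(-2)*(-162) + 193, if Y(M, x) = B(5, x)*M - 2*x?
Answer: 7159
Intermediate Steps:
Y(M, x) = -2*x + 10*M (Y(M, x) = (5 + 5)*M - 2*x = 10*M - 2*x = -2*x + 10*M)
b(P) = -43 (b(P) = (-2*(-4) + 10*(-5)) - 1*1 = (8 - 50) - 1 = -42 - 1 = -43)
b(-2)*(-162) + 193 = -43*(-162) + 193 = 6966 + 193 = 7159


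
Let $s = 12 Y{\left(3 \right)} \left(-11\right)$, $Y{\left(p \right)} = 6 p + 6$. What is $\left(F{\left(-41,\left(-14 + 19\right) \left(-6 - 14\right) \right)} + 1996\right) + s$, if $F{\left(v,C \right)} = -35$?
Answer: $-1207$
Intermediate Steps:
$Y{\left(p \right)} = 6 + 6 p$
$s = -3168$ ($s = 12 \left(6 + 6 \cdot 3\right) \left(-11\right) = 12 \left(6 + 18\right) \left(-11\right) = 12 \cdot 24 \left(-11\right) = 288 \left(-11\right) = -3168$)
$\left(F{\left(-41,\left(-14 + 19\right) \left(-6 - 14\right) \right)} + 1996\right) + s = \left(-35 + 1996\right) - 3168 = 1961 - 3168 = -1207$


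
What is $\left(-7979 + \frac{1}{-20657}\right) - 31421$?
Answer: $- \frac{813885801}{20657} \approx -39400.0$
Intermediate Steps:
$\left(-7979 + \frac{1}{-20657}\right) - 31421 = \left(-7979 - \frac{1}{20657}\right) - 31421 = - \frac{164822204}{20657} - 31421 = - \frac{813885801}{20657}$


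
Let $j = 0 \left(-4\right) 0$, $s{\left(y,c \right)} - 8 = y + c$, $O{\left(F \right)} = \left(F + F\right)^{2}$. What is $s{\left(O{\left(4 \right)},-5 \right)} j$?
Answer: $0$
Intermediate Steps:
$O{\left(F \right)} = 4 F^{2}$ ($O{\left(F \right)} = \left(2 F\right)^{2} = 4 F^{2}$)
$s{\left(y,c \right)} = 8 + c + y$ ($s{\left(y,c \right)} = 8 + \left(y + c\right) = 8 + \left(c + y\right) = 8 + c + y$)
$j = 0$ ($j = 0 \cdot 0 = 0$)
$s{\left(O{\left(4 \right)},-5 \right)} j = \left(8 - 5 + 4 \cdot 4^{2}\right) 0 = \left(8 - 5 + 4 \cdot 16\right) 0 = \left(8 - 5 + 64\right) 0 = 67 \cdot 0 = 0$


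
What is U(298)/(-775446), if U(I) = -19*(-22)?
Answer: -209/387723 ≈ -0.00053904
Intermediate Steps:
U(I) = 418
U(298)/(-775446) = 418/(-775446) = 418*(-1/775446) = -209/387723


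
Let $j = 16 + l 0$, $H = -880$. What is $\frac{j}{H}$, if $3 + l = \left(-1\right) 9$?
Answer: $- \frac{1}{55} \approx -0.018182$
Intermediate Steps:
$l = -12$ ($l = -3 - 9 = -12$)
$j = 16$ ($j = 16 - 0 = 16 + 0 = 16$)
$\frac{j}{H} = \frac{16}{-880} = 16 \left(- \frac{1}{880}\right) = - \frac{1}{55}$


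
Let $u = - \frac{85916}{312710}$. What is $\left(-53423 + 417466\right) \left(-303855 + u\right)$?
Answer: $- \frac{17295424999345769}{156355} \approx -1.1062 \cdot 10^{11}$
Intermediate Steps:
$u = - \frac{42958}{156355}$ ($u = \left(-85916\right) \frac{1}{312710} = - \frac{42958}{156355} \approx -0.27475$)
$\left(-53423 + 417466\right) \left(-303855 + u\right) = \left(-53423 + 417466\right) \left(-303855 - \frac{42958}{156355}\right) = 364043 \left(- \frac{47509291483}{156355}\right) = - \frac{17295424999345769}{156355}$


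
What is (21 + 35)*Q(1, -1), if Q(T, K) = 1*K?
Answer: -56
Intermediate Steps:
Q(T, K) = K
(21 + 35)*Q(1, -1) = (21 + 35)*(-1) = 56*(-1) = -56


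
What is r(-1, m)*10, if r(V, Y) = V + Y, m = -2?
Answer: -30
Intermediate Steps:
r(-1, m)*10 = (-1 - 2)*10 = -3*10 = -30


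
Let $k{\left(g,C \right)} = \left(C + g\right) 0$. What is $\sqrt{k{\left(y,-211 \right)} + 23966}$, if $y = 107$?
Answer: $\sqrt{23966} \approx 154.81$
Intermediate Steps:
$k{\left(g,C \right)} = 0$
$\sqrt{k{\left(y,-211 \right)} + 23966} = \sqrt{0 + 23966} = \sqrt{23966}$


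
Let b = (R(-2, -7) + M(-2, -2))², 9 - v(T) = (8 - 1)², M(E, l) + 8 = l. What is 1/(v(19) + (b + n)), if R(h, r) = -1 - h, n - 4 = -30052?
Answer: -1/30007 ≈ -3.3326e-5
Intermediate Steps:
M(E, l) = -8 + l
n = -30048 (n = 4 - 30052 = -30048)
v(T) = -40 (v(T) = 9 - (8 - 1)² = 9 - 1*7² = 9 - 1*49 = 9 - 49 = -40)
b = 81 (b = ((-1 - 1*(-2)) + (-8 - 2))² = ((-1 + 2) - 10)² = (1 - 10)² = (-9)² = 81)
1/(v(19) + (b + n)) = 1/(-40 + (81 - 30048)) = 1/(-40 - 29967) = 1/(-30007) = -1/30007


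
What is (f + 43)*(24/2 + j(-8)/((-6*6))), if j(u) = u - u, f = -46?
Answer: -36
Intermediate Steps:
j(u) = 0
(f + 43)*(24/2 + j(-8)/((-6*6))) = (-46 + 43)*(24/2 + 0/((-6*6))) = -3*(24*(1/2) + 0/(-36)) = -3*(12 + 0*(-1/36)) = -3*(12 + 0) = -3*12 = -36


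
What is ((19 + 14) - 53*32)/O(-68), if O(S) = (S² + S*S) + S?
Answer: -1663/9180 ≈ -0.18115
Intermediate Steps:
O(S) = S + 2*S² (O(S) = (S² + S²) + S = 2*S² + S = S + 2*S²)
((19 + 14) - 53*32)/O(-68) = ((19 + 14) - 53*32)/((-68*(1 + 2*(-68)))) = (33 - 1696)/((-68*(1 - 136))) = -1663/((-68*(-135))) = -1663/9180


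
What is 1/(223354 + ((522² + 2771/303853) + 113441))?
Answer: 303853/185131254758 ≈ 1.6413e-6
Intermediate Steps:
1/(223354 + ((522² + 2771/303853) + 113441)) = 1/(223354 + ((272484 + 2771*(1/303853)) + 113441)) = 1/(223354 + ((272484 + 2771/303853) + 113441)) = 1/(223354 + (82795083623/303853 + 113441)) = 1/(223354 + 117264471796/303853) = 1/(185131254758/303853) = 303853/185131254758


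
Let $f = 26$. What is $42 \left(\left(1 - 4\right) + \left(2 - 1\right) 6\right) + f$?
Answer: $152$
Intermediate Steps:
$42 \left(\left(1 - 4\right) + \left(2 - 1\right) 6\right) + f = 42 \left(\left(1 - 4\right) + \left(2 - 1\right) 6\right) + 26 = 42 \left(\left(1 - 4\right) + 1 \cdot 6\right) + 26 = 42 \left(-3 + 6\right) + 26 = 42 \cdot 3 + 26 = 126 + 26 = 152$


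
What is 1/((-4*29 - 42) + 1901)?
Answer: 1/1743 ≈ 0.00057372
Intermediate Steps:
1/((-4*29 - 42) + 1901) = 1/((-116 - 42) + 1901) = 1/(-158 + 1901) = 1/1743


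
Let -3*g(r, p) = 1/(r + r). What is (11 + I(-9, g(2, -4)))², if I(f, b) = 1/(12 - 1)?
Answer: 14884/121 ≈ 123.01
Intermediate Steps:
g(r, p) = -1/(6*r) (g(r, p) = -1/(3*(r + r)) = -1/(2*r)/3 = -1/(6*r))
I(f, b) = 1/11
(11 + I(-9, g(2, -4)))² = (11 + 1/11)² = (122/11)² = 14884/121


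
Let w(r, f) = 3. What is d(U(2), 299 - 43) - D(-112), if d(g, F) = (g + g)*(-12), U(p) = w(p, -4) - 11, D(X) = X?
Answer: 304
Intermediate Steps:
U(p) = -8 (U(p) = 3 - 11 = -8)
d(g, F) = -24*g (d(g, F) = (2*g)*(-12) = -24*g)
d(U(2), 299 - 43) - D(-112) = -24*(-8) - 1*(-112) = 192 + 112 = 304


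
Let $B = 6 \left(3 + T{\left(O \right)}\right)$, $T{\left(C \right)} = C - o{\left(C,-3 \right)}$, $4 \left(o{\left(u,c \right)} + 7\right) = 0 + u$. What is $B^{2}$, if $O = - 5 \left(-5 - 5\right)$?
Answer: $81225$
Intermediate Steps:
$O = 50$ ($O = \left(-5\right) \left(-10\right) = 50$)
$o{\left(u,c \right)} = -7 + \frac{u}{4}$ ($o{\left(u,c \right)} = -7 + \frac{0 + u}{4} = -7 + \frac{u}{4}$)
$T{\left(C \right)} = 7 + \frac{3 C}{4}$ ($T{\left(C \right)} = C - \left(-7 + \frac{C}{4}\right) = 7 + \frac{3 C}{4}$)
$B = 285$ ($B = 6 \left(3 + \left(7 + \frac{3}{4} \cdot 50\right)\right) = 6 \left(3 + \left(7 + \frac{75}{2}\right)\right) = 6 \left(3 + \frac{89}{2}\right) = 6 \cdot \frac{95}{2} = 285$)
$B^{2} = 285^{2} = 81225$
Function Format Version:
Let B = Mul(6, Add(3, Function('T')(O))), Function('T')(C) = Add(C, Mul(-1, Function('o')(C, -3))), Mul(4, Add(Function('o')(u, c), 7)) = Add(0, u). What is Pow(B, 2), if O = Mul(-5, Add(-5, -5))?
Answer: 81225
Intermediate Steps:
O = 50 (O = Mul(-5, -10) = 50)
Function('o')(u, c) = Add(-7, Mul(Rational(1, 4), u)) (Function('o')(u, c) = Add(-7, Mul(Rational(1, 4), Add(0, u))) = Add(-7, Mul(Rational(1, 4), u)))
Function('T')(C) = Add(7, Mul(Rational(3, 4), C)) (Function('T')(C) = Add(C, Mul(-1, Add(-7, Mul(Rational(1, 4), C)))) = Add(C, Add(7, Mul(Rational(-1, 4), C))) = Add(7, Mul(Rational(3, 4), C)))
B = 285 (B = Mul(6, Add(3, Add(7, Mul(Rational(3, 4), 50)))) = Mul(6, Add(3, Add(7, Rational(75, 2)))) = Mul(6, Add(3, Rational(89, 2))) = Mul(6, Rational(95, 2)) = 285)
Pow(B, 2) = Pow(285, 2) = 81225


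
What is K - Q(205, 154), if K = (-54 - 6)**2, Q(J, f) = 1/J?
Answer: 737999/205 ≈ 3600.0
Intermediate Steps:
K = 3600 (K = (-60)**2 = 3600)
K - Q(205, 154) = 3600 - 1/205 = 737999/205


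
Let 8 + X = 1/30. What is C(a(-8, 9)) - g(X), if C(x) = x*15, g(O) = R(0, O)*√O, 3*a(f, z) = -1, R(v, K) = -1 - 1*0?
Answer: -5 + I*√7170/30 ≈ -5.0 + 2.8225*I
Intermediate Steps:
R(v, K) = -1 (R(v, K) = -1 + 0 = -1)
X = -239/30 (X = -8 + 1/30 = -239/30 ≈ -7.9667)
a(f, z) = -⅓ (a(f, z) = (⅓)*(-1) = -⅓)
g(O) = -√O
C(x) = 15*x
C(a(-8, 9)) - g(X) = 15*(-⅓) - (-1)*√(-239/30) = -5 - (-1)*I*√7170/30 = -5 + I*√7170/30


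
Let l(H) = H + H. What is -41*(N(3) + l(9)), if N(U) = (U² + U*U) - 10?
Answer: -1066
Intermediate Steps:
l(H) = 2*H
N(U) = -10 + 2*U² (N(U) = (U² + U²) - 10 = 2*U² - 10 = -10 + 2*U²)
-41*(N(3) + l(9)) = -41*((-10 + 2*3²) + 2*9) = -41*((-10 + 2*9) + 18) = -41*((-10 + 18) + 18) = -41*(8 + 18) = -41*26 = -1066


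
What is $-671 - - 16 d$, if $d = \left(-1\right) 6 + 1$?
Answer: $-751$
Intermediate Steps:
$d = -5$ ($d = -6 + 1 = -5$)
$-671 - - 16 d = -671 - \left(-16\right) \left(-5\right) = -671 - 80 = -751$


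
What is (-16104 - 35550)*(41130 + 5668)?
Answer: -2417303892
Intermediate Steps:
(-16104 - 35550)*(41130 + 5668) = -51654*46798 = -2417303892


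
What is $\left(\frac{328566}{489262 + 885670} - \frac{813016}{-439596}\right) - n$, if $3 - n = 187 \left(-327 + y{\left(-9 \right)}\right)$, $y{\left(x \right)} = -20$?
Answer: $- \frac{4902551303757347}{75551825934} \approx -64890.0$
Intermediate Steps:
$n = 64892$ ($n = 3 - 187 \left(-327 - 20\right) = 3 - 187 \left(-347\right) = 3 - -64889 = 3 + 64889 = 64892$)
$\left(\frac{328566}{489262 + 885670} - \frac{813016}{-439596}\right) - n = \left(\frac{328566}{489262 + 885670} - \frac{813016}{-439596}\right) - 64892 = \left(\frac{328566}{1374932} - - \frac{203254}{109899}\right) - 64892 = \left(328566 \cdot \frac{1}{1374932} + \frac{203254}{109899}\right) - 64892 = \left(\frac{164283}{687466} + \frac{203254}{109899}\right) - 64892 = \frac{157784751781}{75551825934} - 64892 = - \frac{4902551303757347}{75551825934}$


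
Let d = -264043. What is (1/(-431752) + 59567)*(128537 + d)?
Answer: -1742483265712399/215876 ≈ -8.0717e+9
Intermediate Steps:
(1/(-431752) + 59567)*(128537 + d) = (1/(-431752) + 59567)*(128537 - 264043) = (-1/431752 + 59567)*(-135506) = (25718171383/431752)*(-135506) = -1742483265712399/215876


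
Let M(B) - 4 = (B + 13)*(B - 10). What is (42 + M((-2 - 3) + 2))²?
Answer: 7056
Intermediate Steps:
M(B) = 4 + (-10 + B)*(13 + B) (M(B) = 4 + (B + 13)*(B - 10) = 4 + (13 + B)*(-10 + B) = 4 + (-10 + B)*(13 + B))
(42 + M((-2 - 3) + 2))² = (42 + (-126 + ((-2 - 3) + 2)² + 3*((-2 - 3) + 2)))² = (42 + (-126 + (-5 + 2)² + 3*(-5 + 2)))² = (42 + (-126 + (-3)² + 3*(-3)))² = (42 + (-126 + 9 - 9))² = (42 - 126)² = (-84)² = 7056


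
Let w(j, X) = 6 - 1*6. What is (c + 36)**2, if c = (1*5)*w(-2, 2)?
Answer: 1296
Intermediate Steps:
w(j, X) = 0 (w(j, X) = 6 - 6 = 0)
c = 0 (c = (1*5)*0 = 5*0 = 0)
(c + 36)**2 = (0 + 36)**2 = 36**2 = 1296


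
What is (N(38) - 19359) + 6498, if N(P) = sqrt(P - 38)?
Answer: -12861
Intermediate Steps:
N(P) = sqrt(-38 + P)
(N(38) - 19359) + 6498 = (sqrt(-38 + 38) - 19359) + 6498 = (sqrt(0) - 19359) + 6498 = (0 - 19359) + 6498 = -19359 + 6498 = -12861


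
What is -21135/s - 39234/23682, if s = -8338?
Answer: 28897663/32910086 ≈ 0.87808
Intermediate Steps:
-21135/s - 39234/23682 = -21135/(-8338) - 39234/23682 = -21135*(-1/8338) - 39234*1/23682 = 21135/8338 - 6539/3947 = 28897663/32910086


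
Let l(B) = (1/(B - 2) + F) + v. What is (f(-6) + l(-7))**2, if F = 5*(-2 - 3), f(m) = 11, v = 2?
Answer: 11881/81 ≈ 146.68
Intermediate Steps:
F = -25 (F = 5*(-5) = -25)
l(B) = -23 + 1/(-2 + B) (l(B) = (1/(B - 2) - 25) + 2 = (1/(-2 + B) - 25) + 2 = (-25 + 1/(-2 + B)) + 2 = -23 + 1/(-2 + B))
(f(-6) + l(-7))**2 = (11 + (47 - 23*(-7))/(-2 - 7))**2 = (11 + (47 + 161)/(-9))**2 = (11 - 1/9*208)**2 = (11 - 208/9)**2 = (-109/9)**2 = 11881/81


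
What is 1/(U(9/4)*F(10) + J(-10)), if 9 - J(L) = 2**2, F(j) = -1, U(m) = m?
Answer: 4/11 ≈ 0.36364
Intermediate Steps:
J(L) = 5 (J(L) = 9 - 1*2**2 = 9 - 1*4 = 9 - 4 = 5)
1/(U(9/4)*F(10) + J(-10)) = 1/((9/4)*(-1) + 5) = 1/(-9/4 + 5) = 1/(11/4) = 4/11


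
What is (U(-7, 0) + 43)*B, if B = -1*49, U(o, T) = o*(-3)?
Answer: -3136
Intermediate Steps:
U(o, T) = -3*o
B = -49
(U(-7, 0) + 43)*B = (-3*(-7) + 43)*(-49) = (21 + 43)*(-49) = 64*(-49) = -3136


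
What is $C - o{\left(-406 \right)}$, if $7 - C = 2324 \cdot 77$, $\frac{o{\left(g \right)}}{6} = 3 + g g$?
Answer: $-1167975$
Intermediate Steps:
$o{\left(g \right)} = 18 + 6 g^{2}$ ($o{\left(g \right)} = 6 \left(3 + g g\right) = 6 \left(3 + g^{2}\right) = 18 + 6 g^{2}$)
$C = -178941$ ($C = 7 - 2324 \cdot 77 = 7 - 178948 = -178941$)
$C - o{\left(-406 \right)} = -178941 - \left(18 + 6 \left(-406\right)^{2}\right) = -178941 - \left(18 + 6 \cdot 164836\right) = -178941 - \left(18 + 989016\right) = -178941 - 989034 = -1167975$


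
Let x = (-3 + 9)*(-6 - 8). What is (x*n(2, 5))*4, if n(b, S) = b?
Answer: -672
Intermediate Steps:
x = -84 (x = 6*(-14) = -84)
(x*n(2, 5))*4 = -84*2*4 = -168*4 = -672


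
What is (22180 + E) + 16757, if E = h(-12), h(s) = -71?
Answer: 38866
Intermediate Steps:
E = -71
(22180 + E) + 16757 = (22180 - 71) + 16757 = 22109 + 16757 = 38866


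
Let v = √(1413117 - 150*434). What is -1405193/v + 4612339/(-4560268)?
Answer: -4612339/4560268 - 1405193*√1348017/1348017 ≈ -1211.3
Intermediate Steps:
v = √1348017 (v = √(1413117 - 65100) = √1348017 ≈ 1161.0)
-1405193/v + 4612339/(-4560268) = -1405193*√1348017/1348017 + 4612339/(-4560268) = -1405193*√1348017/1348017 + 4612339*(-1/4560268) = -1405193*√1348017/1348017 - 4612339/4560268 = -4612339/4560268 - 1405193*√1348017/1348017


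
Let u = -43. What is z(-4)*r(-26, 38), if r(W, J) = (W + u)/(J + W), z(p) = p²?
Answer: -92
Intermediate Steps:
r(W, J) = (-43 + W)/(J + W) (r(W, J) = (W - 43)/(J + W) = (-43 + W)/(J + W))
z(-4)*r(-26, 38) = (-4)²*((-43 - 26)/(38 - 26)) = 16*(-69/12) = 16*((1/12)*(-69)) = 16*(-23/4) = -92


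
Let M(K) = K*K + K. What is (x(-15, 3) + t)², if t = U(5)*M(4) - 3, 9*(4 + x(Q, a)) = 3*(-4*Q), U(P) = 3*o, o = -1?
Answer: 2209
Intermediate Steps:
M(K) = K + K² (M(K) = K² + K = K + K²)
U(P) = -3 (U(P) = 3*(-1) = -3)
x(Q, a) = -4 - 4*Q/3 (x(Q, a) = -4 + (3*(-4*Q))/9 = -4 + (-12*Q)/9 = -4 - 4*Q/3)
t = -63 (t = -12*(1 + 4) - 3 = -12*5 - 3 = -3*20 - 3 = -60 - 3 = -63)
(x(-15, 3) + t)² = ((-4 - 4/3*(-15)) - 63)² = ((-4 + 20) - 63)² = (16 - 63)² = (-47)² = 2209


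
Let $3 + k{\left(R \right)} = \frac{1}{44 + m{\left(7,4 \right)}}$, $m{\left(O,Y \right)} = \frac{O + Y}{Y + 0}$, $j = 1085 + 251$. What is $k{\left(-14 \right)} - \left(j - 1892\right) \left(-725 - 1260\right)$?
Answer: $- \frac{206384977}{187} \approx -1.1037 \cdot 10^{6}$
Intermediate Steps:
$j = 1336$
$m{\left(O,Y \right)} = \frac{O + Y}{Y}$
$k{\left(R \right)} = - \frac{557}{187}$ ($k{\left(R \right)} = -3 + \frac{1}{44 + \frac{7 + 4}{4}} = -3 + \frac{1}{44 + \frac{1}{4} \cdot 11} = -3 + \frac{1}{44 + \frac{11}{4}} = -3 + \frac{1}{\frac{187}{4}} = -3 + \frac{4}{187} = - \frac{557}{187}$)
$k{\left(-14 \right)} - \left(j - 1892\right) \left(-725 - 1260\right) = - \frac{557}{187} - \left(1336 - 1892\right) \left(-725 - 1260\right) = - \frac{557}{187} - \left(-556\right) \left(-1985\right) = - \frac{557}{187} - 1103660 = - \frac{206384977}{187}$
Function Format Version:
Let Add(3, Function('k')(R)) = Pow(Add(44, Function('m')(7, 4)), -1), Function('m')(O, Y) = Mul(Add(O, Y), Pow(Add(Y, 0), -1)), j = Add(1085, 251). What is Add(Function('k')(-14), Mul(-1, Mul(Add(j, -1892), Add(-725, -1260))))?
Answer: Rational(-206384977, 187) ≈ -1.1037e+6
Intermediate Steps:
j = 1336
Function('m')(O, Y) = Mul(Pow(Y, -1), Add(O, Y)) (Function('m')(O, Y) = Mul(Add(O, Y), Pow(Y, -1)) = Mul(Pow(Y, -1), Add(O, Y)))
Function('k')(R) = Rational(-557, 187) (Function('k')(R) = Add(-3, Pow(Add(44, Mul(Pow(4, -1), Add(7, 4))), -1)) = Add(-3, Pow(Add(44, Mul(Rational(1, 4), 11)), -1)) = Add(-3, Pow(Add(44, Rational(11, 4)), -1)) = Add(-3, Pow(Rational(187, 4), -1)) = Add(-3, Rational(4, 187)) = Rational(-557, 187))
Add(Function('k')(-14), Mul(-1, Mul(Add(j, -1892), Add(-725, -1260)))) = Add(Rational(-557, 187), Mul(-1, Mul(Add(1336, -1892), Add(-725, -1260)))) = Add(Rational(-557, 187), Mul(-1, Mul(-556, -1985))) = Add(Rational(-557, 187), Mul(-1, 1103660)) = Add(Rational(-557, 187), -1103660) = Rational(-206384977, 187)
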